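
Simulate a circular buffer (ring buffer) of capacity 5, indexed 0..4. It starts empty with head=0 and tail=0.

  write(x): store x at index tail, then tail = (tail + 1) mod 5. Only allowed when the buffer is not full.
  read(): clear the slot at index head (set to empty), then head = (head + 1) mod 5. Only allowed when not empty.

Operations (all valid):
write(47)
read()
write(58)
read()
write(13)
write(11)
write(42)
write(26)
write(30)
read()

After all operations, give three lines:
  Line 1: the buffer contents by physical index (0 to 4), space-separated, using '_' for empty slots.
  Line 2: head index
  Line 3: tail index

write(47): buf=[47 _ _ _ _], head=0, tail=1, size=1
read(): buf=[_ _ _ _ _], head=1, tail=1, size=0
write(58): buf=[_ 58 _ _ _], head=1, tail=2, size=1
read(): buf=[_ _ _ _ _], head=2, tail=2, size=0
write(13): buf=[_ _ 13 _ _], head=2, tail=3, size=1
write(11): buf=[_ _ 13 11 _], head=2, tail=4, size=2
write(42): buf=[_ _ 13 11 42], head=2, tail=0, size=3
write(26): buf=[26 _ 13 11 42], head=2, tail=1, size=4
write(30): buf=[26 30 13 11 42], head=2, tail=2, size=5
read(): buf=[26 30 _ 11 42], head=3, tail=2, size=4

Answer: 26 30 _ 11 42
3
2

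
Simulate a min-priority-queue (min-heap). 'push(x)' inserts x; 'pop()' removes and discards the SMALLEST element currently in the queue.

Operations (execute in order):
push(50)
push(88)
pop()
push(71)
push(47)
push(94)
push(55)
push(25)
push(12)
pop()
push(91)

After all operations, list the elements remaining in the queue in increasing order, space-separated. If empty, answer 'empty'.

Answer: 25 47 55 71 88 91 94

Derivation:
push(50): heap contents = [50]
push(88): heap contents = [50, 88]
pop() → 50: heap contents = [88]
push(71): heap contents = [71, 88]
push(47): heap contents = [47, 71, 88]
push(94): heap contents = [47, 71, 88, 94]
push(55): heap contents = [47, 55, 71, 88, 94]
push(25): heap contents = [25, 47, 55, 71, 88, 94]
push(12): heap contents = [12, 25, 47, 55, 71, 88, 94]
pop() → 12: heap contents = [25, 47, 55, 71, 88, 94]
push(91): heap contents = [25, 47, 55, 71, 88, 91, 94]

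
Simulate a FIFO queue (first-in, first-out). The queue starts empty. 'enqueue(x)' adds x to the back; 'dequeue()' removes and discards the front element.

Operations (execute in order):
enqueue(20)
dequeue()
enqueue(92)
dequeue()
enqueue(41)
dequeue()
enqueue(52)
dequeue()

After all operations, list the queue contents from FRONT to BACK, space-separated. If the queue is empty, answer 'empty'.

Answer: empty

Derivation:
enqueue(20): [20]
dequeue(): []
enqueue(92): [92]
dequeue(): []
enqueue(41): [41]
dequeue(): []
enqueue(52): [52]
dequeue(): []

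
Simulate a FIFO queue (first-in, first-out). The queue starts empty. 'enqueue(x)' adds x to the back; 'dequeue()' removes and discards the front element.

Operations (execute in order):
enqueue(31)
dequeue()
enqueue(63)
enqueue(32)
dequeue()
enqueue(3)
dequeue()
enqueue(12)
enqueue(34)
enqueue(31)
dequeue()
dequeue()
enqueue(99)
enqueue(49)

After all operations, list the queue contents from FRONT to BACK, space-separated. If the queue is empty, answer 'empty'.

Answer: 34 31 99 49

Derivation:
enqueue(31): [31]
dequeue(): []
enqueue(63): [63]
enqueue(32): [63, 32]
dequeue(): [32]
enqueue(3): [32, 3]
dequeue(): [3]
enqueue(12): [3, 12]
enqueue(34): [3, 12, 34]
enqueue(31): [3, 12, 34, 31]
dequeue(): [12, 34, 31]
dequeue(): [34, 31]
enqueue(99): [34, 31, 99]
enqueue(49): [34, 31, 99, 49]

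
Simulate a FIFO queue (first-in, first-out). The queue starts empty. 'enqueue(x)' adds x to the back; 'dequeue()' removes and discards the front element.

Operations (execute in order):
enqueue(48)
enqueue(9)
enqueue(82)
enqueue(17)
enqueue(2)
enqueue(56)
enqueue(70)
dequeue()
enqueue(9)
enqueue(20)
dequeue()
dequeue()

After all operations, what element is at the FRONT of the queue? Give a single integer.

Answer: 17

Derivation:
enqueue(48): queue = [48]
enqueue(9): queue = [48, 9]
enqueue(82): queue = [48, 9, 82]
enqueue(17): queue = [48, 9, 82, 17]
enqueue(2): queue = [48, 9, 82, 17, 2]
enqueue(56): queue = [48, 9, 82, 17, 2, 56]
enqueue(70): queue = [48, 9, 82, 17, 2, 56, 70]
dequeue(): queue = [9, 82, 17, 2, 56, 70]
enqueue(9): queue = [9, 82, 17, 2, 56, 70, 9]
enqueue(20): queue = [9, 82, 17, 2, 56, 70, 9, 20]
dequeue(): queue = [82, 17, 2, 56, 70, 9, 20]
dequeue(): queue = [17, 2, 56, 70, 9, 20]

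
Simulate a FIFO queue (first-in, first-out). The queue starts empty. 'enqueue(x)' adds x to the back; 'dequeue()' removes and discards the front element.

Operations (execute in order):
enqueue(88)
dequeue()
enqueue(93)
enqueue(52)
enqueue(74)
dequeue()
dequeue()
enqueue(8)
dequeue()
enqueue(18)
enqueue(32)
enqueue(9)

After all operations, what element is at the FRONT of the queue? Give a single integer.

Answer: 8

Derivation:
enqueue(88): queue = [88]
dequeue(): queue = []
enqueue(93): queue = [93]
enqueue(52): queue = [93, 52]
enqueue(74): queue = [93, 52, 74]
dequeue(): queue = [52, 74]
dequeue(): queue = [74]
enqueue(8): queue = [74, 8]
dequeue(): queue = [8]
enqueue(18): queue = [8, 18]
enqueue(32): queue = [8, 18, 32]
enqueue(9): queue = [8, 18, 32, 9]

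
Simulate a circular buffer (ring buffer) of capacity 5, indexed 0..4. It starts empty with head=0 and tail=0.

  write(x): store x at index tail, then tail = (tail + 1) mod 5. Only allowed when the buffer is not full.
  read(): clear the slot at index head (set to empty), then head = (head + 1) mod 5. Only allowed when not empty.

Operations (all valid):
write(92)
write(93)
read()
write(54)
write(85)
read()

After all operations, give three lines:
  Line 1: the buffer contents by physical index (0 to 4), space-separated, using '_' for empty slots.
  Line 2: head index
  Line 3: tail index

Answer: _ _ 54 85 _
2
4

Derivation:
write(92): buf=[92 _ _ _ _], head=0, tail=1, size=1
write(93): buf=[92 93 _ _ _], head=0, tail=2, size=2
read(): buf=[_ 93 _ _ _], head=1, tail=2, size=1
write(54): buf=[_ 93 54 _ _], head=1, tail=3, size=2
write(85): buf=[_ 93 54 85 _], head=1, tail=4, size=3
read(): buf=[_ _ 54 85 _], head=2, tail=4, size=2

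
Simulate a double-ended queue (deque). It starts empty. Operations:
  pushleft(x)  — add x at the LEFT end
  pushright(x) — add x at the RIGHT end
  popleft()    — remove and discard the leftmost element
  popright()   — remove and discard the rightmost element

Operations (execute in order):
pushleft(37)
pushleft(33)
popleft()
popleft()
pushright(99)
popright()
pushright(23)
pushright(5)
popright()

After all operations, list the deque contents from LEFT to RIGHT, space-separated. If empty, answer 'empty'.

pushleft(37): [37]
pushleft(33): [33, 37]
popleft(): [37]
popleft(): []
pushright(99): [99]
popright(): []
pushright(23): [23]
pushright(5): [23, 5]
popright(): [23]

Answer: 23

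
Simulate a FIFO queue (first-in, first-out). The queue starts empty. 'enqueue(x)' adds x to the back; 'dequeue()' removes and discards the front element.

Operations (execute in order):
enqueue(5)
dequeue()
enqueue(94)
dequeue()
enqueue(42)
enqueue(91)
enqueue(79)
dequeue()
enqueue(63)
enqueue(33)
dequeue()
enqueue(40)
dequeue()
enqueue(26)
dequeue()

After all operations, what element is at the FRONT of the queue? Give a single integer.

Answer: 33

Derivation:
enqueue(5): queue = [5]
dequeue(): queue = []
enqueue(94): queue = [94]
dequeue(): queue = []
enqueue(42): queue = [42]
enqueue(91): queue = [42, 91]
enqueue(79): queue = [42, 91, 79]
dequeue(): queue = [91, 79]
enqueue(63): queue = [91, 79, 63]
enqueue(33): queue = [91, 79, 63, 33]
dequeue(): queue = [79, 63, 33]
enqueue(40): queue = [79, 63, 33, 40]
dequeue(): queue = [63, 33, 40]
enqueue(26): queue = [63, 33, 40, 26]
dequeue(): queue = [33, 40, 26]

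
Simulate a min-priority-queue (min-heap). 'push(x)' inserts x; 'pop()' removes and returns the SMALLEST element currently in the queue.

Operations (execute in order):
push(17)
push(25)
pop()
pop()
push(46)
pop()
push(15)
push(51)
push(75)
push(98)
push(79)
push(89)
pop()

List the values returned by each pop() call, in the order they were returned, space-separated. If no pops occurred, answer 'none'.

push(17): heap contents = [17]
push(25): heap contents = [17, 25]
pop() → 17: heap contents = [25]
pop() → 25: heap contents = []
push(46): heap contents = [46]
pop() → 46: heap contents = []
push(15): heap contents = [15]
push(51): heap contents = [15, 51]
push(75): heap contents = [15, 51, 75]
push(98): heap contents = [15, 51, 75, 98]
push(79): heap contents = [15, 51, 75, 79, 98]
push(89): heap contents = [15, 51, 75, 79, 89, 98]
pop() → 15: heap contents = [51, 75, 79, 89, 98]

Answer: 17 25 46 15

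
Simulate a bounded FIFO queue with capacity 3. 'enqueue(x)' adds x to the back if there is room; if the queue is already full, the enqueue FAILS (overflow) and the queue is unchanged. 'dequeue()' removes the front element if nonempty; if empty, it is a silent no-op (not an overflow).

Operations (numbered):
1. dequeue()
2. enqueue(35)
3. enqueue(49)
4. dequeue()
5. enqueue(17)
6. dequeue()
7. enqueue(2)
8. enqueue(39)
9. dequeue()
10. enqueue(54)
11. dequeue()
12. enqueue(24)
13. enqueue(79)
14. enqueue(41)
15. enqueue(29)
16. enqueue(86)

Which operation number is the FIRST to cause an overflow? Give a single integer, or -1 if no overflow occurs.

1. dequeue(): empty, no-op, size=0
2. enqueue(35): size=1
3. enqueue(49): size=2
4. dequeue(): size=1
5. enqueue(17): size=2
6. dequeue(): size=1
7. enqueue(2): size=2
8. enqueue(39): size=3
9. dequeue(): size=2
10. enqueue(54): size=3
11. dequeue(): size=2
12. enqueue(24): size=3
13. enqueue(79): size=3=cap → OVERFLOW (fail)
14. enqueue(41): size=3=cap → OVERFLOW (fail)
15. enqueue(29): size=3=cap → OVERFLOW (fail)
16. enqueue(86): size=3=cap → OVERFLOW (fail)

Answer: 13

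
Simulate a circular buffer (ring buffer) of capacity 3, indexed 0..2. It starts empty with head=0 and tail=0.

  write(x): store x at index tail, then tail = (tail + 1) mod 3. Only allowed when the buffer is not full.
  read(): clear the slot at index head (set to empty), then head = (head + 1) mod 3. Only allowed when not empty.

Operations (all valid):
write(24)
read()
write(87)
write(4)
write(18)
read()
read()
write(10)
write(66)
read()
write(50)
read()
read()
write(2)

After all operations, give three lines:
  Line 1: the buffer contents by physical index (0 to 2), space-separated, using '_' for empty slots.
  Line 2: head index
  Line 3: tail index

write(24): buf=[24 _ _], head=0, tail=1, size=1
read(): buf=[_ _ _], head=1, tail=1, size=0
write(87): buf=[_ 87 _], head=1, tail=2, size=1
write(4): buf=[_ 87 4], head=1, tail=0, size=2
write(18): buf=[18 87 4], head=1, tail=1, size=3
read(): buf=[18 _ 4], head=2, tail=1, size=2
read(): buf=[18 _ _], head=0, tail=1, size=1
write(10): buf=[18 10 _], head=0, tail=2, size=2
write(66): buf=[18 10 66], head=0, tail=0, size=3
read(): buf=[_ 10 66], head=1, tail=0, size=2
write(50): buf=[50 10 66], head=1, tail=1, size=3
read(): buf=[50 _ 66], head=2, tail=1, size=2
read(): buf=[50 _ _], head=0, tail=1, size=1
write(2): buf=[50 2 _], head=0, tail=2, size=2

Answer: 50 2 _
0
2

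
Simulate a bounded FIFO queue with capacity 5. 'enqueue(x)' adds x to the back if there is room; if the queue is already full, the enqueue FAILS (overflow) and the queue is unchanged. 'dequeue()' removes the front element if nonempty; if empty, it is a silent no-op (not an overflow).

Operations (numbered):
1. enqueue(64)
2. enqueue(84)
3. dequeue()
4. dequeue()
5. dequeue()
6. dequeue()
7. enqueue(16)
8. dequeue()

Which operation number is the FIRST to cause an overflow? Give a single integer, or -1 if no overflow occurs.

Answer: -1

Derivation:
1. enqueue(64): size=1
2. enqueue(84): size=2
3. dequeue(): size=1
4. dequeue(): size=0
5. dequeue(): empty, no-op, size=0
6. dequeue(): empty, no-op, size=0
7. enqueue(16): size=1
8. dequeue(): size=0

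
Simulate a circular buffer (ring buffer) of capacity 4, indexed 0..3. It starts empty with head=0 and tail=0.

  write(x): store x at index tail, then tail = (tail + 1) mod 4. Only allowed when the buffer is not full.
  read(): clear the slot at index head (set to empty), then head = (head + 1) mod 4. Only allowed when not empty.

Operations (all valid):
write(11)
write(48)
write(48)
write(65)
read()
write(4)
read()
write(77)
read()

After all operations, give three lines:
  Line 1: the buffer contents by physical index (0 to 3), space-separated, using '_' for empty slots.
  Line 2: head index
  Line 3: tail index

write(11): buf=[11 _ _ _], head=0, tail=1, size=1
write(48): buf=[11 48 _ _], head=0, tail=2, size=2
write(48): buf=[11 48 48 _], head=0, tail=3, size=3
write(65): buf=[11 48 48 65], head=0, tail=0, size=4
read(): buf=[_ 48 48 65], head=1, tail=0, size=3
write(4): buf=[4 48 48 65], head=1, tail=1, size=4
read(): buf=[4 _ 48 65], head=2, tail=1, size=3
write(77): buf=[4 77 48 65], head=2, tail=2, size=4
read(): buf=[4 77 _ 65], head=3, tail=2, size=3

Answer: 4 77 _ 65
3
2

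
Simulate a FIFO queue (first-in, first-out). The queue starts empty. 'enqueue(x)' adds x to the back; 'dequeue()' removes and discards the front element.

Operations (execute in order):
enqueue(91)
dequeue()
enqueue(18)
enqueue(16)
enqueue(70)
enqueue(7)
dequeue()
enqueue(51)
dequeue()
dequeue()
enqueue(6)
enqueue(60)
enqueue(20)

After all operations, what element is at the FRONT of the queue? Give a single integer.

Answer: 7

Derivation:
enqueue(91): queue = [91]
dequeue(): queue = []
enqueue(18): queue = [18]
enqueue(16): queue = [18, 16]
enqueue(70): queue = [18, 16, 70]
enqueue(7): queue = [18, 16, 70, 7]
dequeue(): queue = [16, 70, 7]
enqueue(51): queue = [16, 70, 7, 51]
dequeue(): queue = [70, 7, 51]
dequeue(): queue = [7, 51]
enqueue(6): queue = [7, 51, 6]
enqueue(60): queue = [7, 51, 6, 60]
enqueue(20): queue = [7, 51, 6, 60, 20]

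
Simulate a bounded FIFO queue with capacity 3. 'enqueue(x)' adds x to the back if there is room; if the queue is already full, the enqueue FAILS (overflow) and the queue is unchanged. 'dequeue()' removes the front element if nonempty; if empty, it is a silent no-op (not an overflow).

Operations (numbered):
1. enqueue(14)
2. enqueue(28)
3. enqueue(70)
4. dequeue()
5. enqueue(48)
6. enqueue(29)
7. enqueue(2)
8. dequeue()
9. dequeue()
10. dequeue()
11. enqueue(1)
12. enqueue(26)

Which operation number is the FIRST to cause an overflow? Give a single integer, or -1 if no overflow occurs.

1. enqueue(14): size=1
2. enqueue(28): size=2
3. enqueue(70): size=3
4. dequeue(): size=2
5. enqueue(48): size=3
6. enqueue(29): size=3=cap → OVERFLOW (fail)
7. enqueue(2): size=3=cap → OVERFLOW (fail)
8. dequeue(): size=2
9. dequeue(): size=1
10. dequeue(): size=0
11. enqueue(1): size=1
12. enqueue(26): size=2

Answer: 6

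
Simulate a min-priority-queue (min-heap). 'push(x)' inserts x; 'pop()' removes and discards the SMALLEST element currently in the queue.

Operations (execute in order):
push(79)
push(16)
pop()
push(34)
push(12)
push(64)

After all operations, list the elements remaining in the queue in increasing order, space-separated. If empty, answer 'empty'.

Answer: 12 34 64 79

Derivation:
push(79): heap contents = [79]
push(16): heap contents = [16, 79]
pop() → 16: heap contents = [79]
push(34): heap contents = [34, 79]
push(12): heap contents = [12, 34, 79]
push(64): heap contents = [12, 34, 64, 79]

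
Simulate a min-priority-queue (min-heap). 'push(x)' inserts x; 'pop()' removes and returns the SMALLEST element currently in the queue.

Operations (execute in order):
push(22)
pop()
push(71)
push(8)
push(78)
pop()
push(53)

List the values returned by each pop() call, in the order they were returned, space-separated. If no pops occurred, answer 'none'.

push(22): heap contents = [22]
pop() → 22: heap contents = []
push(71): heap contents = [71]
push(8): heap contents = [8, 71]
push(78): heap contents = [8, 71, 78]
pop() → 8: heap contents = [71, 78]
push(53): heap contents = [53, 71, 78]

Answer: 22 8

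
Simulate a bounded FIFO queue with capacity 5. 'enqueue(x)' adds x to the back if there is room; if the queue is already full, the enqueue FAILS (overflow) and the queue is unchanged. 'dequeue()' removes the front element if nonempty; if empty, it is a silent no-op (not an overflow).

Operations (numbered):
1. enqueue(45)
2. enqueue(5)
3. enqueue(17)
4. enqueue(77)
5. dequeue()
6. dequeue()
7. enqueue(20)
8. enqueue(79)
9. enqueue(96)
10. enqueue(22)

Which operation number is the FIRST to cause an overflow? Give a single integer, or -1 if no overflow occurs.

1. enqueue(45): size=1
2. enqueue(5): size=2
3. enqueue(17): size=3
4. enqueue(77): size=4
5. dequeue(): size=3
6. dequeue(): size=2
7. enqueue(20): size=3
8. enqueue(79): size=4
9. enqueue(96): size=5
10. enqueue(22): size=5=cap → OVERFLOW (fail)

Answer: 10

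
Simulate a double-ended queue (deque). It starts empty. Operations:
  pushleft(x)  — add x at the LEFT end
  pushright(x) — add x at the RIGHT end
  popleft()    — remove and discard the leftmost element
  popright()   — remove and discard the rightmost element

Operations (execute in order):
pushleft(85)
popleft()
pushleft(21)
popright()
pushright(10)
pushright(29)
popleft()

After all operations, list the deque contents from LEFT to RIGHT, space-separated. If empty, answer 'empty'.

pushleft(85): [85]
popleft(): []
pushleft(21): [21]
popright(): []
pushright(10): [10]
pushright(29): [10, 29]
popleft(): [29]

Answer: 29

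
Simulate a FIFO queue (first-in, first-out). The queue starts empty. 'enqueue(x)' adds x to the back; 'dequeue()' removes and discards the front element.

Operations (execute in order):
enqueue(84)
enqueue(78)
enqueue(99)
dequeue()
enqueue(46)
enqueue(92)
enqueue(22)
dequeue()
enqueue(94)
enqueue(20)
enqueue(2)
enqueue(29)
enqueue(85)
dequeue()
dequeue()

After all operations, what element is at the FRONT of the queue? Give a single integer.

enqueue(84): queue = [84]
enqueue(78): queue = [84, 78]
enqueue(99): queue = [84, 78, 99]
dequeue(): queue = [78, 99]
enqueue(46): queue = [78, 99, 46]
enqueue(92): queue = [78, 99, 46, 92]
enqueue(22): queue = [78, 99, 46, 92, 22]
dequeue(): queue = [99, 46, 92, 22]
enqueue(94): queue = [99, 46, 92, 22, 94]
enqueue(20): queue = [99, 46, 92, 22, 94, 20]
enqueue(2): queue = [99, 46, 92, 22, 94, 20, 2]
enqueue(29): queue = [99, 46, 92, 22, 94, 20, 2, 29]
enqueue(85): queue = [99, 46, 92, 22, 94, 20, 2, 29, 85]
dequeue(): queue = [46, 92, 22, 94, 20, 2, 29, 85]
dequeue(): queue = [92, 22, 94, 20, 2, 29, 85]

Answer: 92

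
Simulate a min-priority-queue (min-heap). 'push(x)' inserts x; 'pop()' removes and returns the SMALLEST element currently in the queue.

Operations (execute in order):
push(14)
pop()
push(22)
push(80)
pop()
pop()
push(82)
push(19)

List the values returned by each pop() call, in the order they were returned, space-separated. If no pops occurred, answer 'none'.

push(14): heap contents = [14]
pop() → 14: heap contents = []
push(22): heap contents = [22]
push(80): heap contents = [22, 80]
pop() → 22: heap contents = [80]
pop() → 80: heap contents = []
push(82): heap contents = [82]
push(19): heap contents = [19, 82]

Answer: 14 22 80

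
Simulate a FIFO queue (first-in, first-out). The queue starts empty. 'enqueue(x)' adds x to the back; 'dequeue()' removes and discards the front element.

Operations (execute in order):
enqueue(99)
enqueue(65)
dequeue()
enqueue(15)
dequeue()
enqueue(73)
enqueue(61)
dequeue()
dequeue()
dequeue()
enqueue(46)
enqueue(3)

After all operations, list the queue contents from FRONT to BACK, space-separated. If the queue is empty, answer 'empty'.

Answer: 46 3

Derivation:
enqueue(99): [99]
enqueue(65): [99, 65]
dequeue(): [65]
enqueue(15): [65, 15]
dequeue(): [15]
enqueue(73): [15, 73]
enqueue(61): [15, 73, 61]
dequeue(): [73, 61]
dequeue(): [61]
dequeue(): []
enqueue(46): [46]
enqueue(3): [46, 3]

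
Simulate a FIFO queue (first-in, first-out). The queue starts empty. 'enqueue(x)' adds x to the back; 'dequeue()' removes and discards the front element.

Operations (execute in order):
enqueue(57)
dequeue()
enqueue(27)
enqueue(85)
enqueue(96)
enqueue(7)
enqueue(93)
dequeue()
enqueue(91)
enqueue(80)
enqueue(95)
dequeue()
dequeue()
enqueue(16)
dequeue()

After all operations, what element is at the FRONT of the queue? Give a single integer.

Answer: 93

Derivation:
enqueue(57): queue = [57]
dequeue(): queue = []
enqueue(27): queue = [27]
enqueue(85): queue = [27, 85]
enqueue(96): queue = [27, 85, 96]
enqueue(7): queue = [27, 85, 96, 7]
enqueue(93): queue = [27, 85, 96, 7, 93]
dequeue(): queue = [85, 96, 7, 93]
enqueue(91): queue = [85, 96, 7, 93, 91]
enqueue(80): queue = [85, 96, 7, 93, 91, 80]
enqueue(95): queue = [85, 96, 7, 93, 91, 80, 95]
dequeue(): queue = [96, 7, 93, 91, 80, 95]
dequeue(): queue = [7, 93, 91, 80, 95]
enqueue(16): queue = [7, 93, 91, 80, 95, 16]
dequeue(): queue = [93, 91, 80, 95, 16]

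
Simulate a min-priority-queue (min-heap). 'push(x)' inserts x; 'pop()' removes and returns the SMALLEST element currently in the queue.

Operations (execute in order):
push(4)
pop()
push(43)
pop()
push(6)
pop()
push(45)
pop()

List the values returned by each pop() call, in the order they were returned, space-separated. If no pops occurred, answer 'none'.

Answer: 4 43 6 45

Derivation:
push(4): heap contents = [4]
pop() → 4: heap contents = []
push(43): heap contents = [43]
pop() → 43: heap contents = []
push(6): heap contents = [6]
pop() → 6: heap contents = []
push(45): heap contents = [45]
pop() → 45: heap contents = []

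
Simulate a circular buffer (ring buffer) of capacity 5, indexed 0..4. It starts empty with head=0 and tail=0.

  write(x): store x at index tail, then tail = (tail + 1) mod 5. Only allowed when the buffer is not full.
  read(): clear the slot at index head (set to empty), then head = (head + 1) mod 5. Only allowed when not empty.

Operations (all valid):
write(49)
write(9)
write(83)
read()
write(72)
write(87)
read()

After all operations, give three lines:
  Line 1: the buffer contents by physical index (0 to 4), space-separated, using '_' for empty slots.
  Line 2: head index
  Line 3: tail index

write(49): buf=[49 _ _ _ _], head=0, tail=1, size=1
write(9): buf=[49 9 _ _ _], head=0, tail=2, size=2
write(83): buf=[49 9 83 _ _], head=0, tail=3, size=3
read(): buf=[_ 9 83 _ _], head=1, tail=3, size=2
write(72): buf=[_ 9 83 72 _], head=1, tail=4, size=3
write(87): buf=[_ 9 83 72 87], head=1, tail=0, size=4
read(): buf=[_ _ 83 72 87], head=2, tail=0, size=3

Answer: _ _ 83 72 87
2
0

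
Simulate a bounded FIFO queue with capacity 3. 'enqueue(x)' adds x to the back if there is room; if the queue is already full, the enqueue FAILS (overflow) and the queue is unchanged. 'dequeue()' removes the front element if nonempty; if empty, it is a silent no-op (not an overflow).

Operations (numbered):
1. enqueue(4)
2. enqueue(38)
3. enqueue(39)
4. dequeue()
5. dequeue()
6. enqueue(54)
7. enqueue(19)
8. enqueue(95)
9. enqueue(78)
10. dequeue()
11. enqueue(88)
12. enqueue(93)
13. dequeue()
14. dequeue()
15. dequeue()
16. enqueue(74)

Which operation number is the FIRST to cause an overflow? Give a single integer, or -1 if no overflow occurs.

1. enqueue(4): size=1
2. enqueue(38): size=2
3. enqueue(39): size=3
4. dequeue(): size=2
5. dequeue(): size=1
6. enqueue(54): size=2
7. enqueue(19): size=3
8. enqueue(95): size=3=cap → OVERFLOW (fail)
9. enqueue(78): size=3=cap → OVERFLOW (fail)
10. dequeue(): size=2
11. enqueue(88): size=3
12. enqueue(93): size=3=cap → OVERFLOW (fail)
13. dequeue(): size=2
14. dequeue(): size=1
15. dequeue(): size=0
16. enqueue(74): size=1

Answer: 8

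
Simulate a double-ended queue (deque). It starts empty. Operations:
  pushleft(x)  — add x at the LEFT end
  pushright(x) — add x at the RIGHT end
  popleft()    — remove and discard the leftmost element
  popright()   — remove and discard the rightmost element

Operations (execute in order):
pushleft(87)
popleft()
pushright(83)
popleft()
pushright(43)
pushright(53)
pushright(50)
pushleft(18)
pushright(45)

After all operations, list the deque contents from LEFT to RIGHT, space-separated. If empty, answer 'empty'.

Answer: 18 43 53 50 45

Derivation:
pushleft(87): [87]
popleft(): []
pushright(83): [83]
popleft(): []
pushright(43): [43]
pushright(53): [43, 53]
pushright(50): [43, 53, 50]
pushleft(18): [18, 43, 53, 50]
pushright(45): [18, 43, 53, 50, 45]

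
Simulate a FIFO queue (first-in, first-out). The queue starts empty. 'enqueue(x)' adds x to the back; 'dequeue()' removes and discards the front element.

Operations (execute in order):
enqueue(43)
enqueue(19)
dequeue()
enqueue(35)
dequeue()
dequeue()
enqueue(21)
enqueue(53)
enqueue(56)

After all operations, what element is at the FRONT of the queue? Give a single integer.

Answer: 21

Derivation:
enqueue(43): queue = [43]
enqueue(19): queue = [43, 19]
dequeue(): queue = [19]
enqueue(35): queue = [19, 35]
dequeue(): queue = [35]
dequeue(): queue = []
enqueue(21): queue = [21]
enqueue(53): queue = [21, 53]
enqueue(56): queue = [21, 53, 56]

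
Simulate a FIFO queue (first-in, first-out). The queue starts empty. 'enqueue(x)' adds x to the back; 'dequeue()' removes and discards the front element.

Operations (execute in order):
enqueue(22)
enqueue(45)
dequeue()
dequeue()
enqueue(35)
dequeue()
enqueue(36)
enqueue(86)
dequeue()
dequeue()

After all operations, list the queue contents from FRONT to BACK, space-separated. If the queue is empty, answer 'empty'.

enqueue(22): [22]
enqueue(45): [22, 45]
dequeue(): [45]
dequeue(): []
enqueue(35): [35]
dequeue(): []
enqueue(36): [36]
enqueue(86): [36, 86]
dequeue(): [86]
dequeue(): []

Answer: empty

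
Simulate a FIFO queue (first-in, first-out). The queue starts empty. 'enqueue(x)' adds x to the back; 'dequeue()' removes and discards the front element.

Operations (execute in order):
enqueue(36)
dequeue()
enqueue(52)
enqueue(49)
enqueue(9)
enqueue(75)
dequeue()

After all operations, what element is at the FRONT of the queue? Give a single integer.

enqueue(36): queue = [36]
dequeue(): queue = []
enqueue(52): queue = [52]
enqueue(49): queue = [52, 49]
enqueue(9): queue = [52, 49, 9]
enqueue(75): queue = [52, 49, 9, 75]
dequeue(): queue = [49, 9, 75]

Answer: 49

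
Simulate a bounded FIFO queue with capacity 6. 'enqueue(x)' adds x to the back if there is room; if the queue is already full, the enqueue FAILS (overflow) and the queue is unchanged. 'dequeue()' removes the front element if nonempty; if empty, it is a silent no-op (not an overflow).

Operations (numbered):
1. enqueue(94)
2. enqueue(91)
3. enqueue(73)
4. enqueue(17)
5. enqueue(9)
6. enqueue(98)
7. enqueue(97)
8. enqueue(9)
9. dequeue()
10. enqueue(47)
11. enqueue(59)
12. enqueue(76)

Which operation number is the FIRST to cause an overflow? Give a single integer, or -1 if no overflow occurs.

1. enqueue(94): size=1
2. enqueue(91): size=2
3. enqueue(73): size=3
4. enqueue(17): size=4
5. enqueue(9): size=5
6. enqueue(98): size=6
7. enqueue(97): size=6=cap → OVERFLOW (fail)
8. enqueue(9): size=6=cap → OVERFLOW (fail)
9. dequeue(): size=5
10. enqueue(47): size=6
11. enqueue(59): size=6=cap → OVERFLOW (fail)
12. enqueue(76): size=6=cap → OVERFLOW (fail)

Answer: 7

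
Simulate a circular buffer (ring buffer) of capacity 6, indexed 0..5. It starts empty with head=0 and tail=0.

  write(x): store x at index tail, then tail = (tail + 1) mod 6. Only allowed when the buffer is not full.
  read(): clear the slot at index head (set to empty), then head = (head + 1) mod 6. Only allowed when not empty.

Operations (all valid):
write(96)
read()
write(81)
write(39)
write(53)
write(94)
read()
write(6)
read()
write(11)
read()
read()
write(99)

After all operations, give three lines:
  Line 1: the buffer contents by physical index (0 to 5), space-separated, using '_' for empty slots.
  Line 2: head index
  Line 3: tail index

Answer: 11 99 _ _ _ 6
5
2

Derivation:
write(96): buf=[96 _ _ _ _ _], head=0, tail=1, size=1
read(): buf=[_ _ _ _ _ _], head=1, tail=1, size=0
write(81): buf=[_ 81 _ _ _ _], head=1, tail=2, size=1
write(39): buf=[_ 81 39 _ _ _], head=1, tail=3, size=2
write(53): buf=[_ 81 39 53 _ _], head=1, tail=4, size=3
write(94): buf=[_ 81 39 53 94 _], head=1, tail=5, size=4
read(): buf=[_ _ 39 53 94 _], head=2, tail=5, size=3
write(6): buf=[_ _ 39 53 94 6], head=2, tail=0, size=4
read(): buf=[_ _ _ 53 94 6], head=3, tail=0, size=3
write(11): buf=[11 _ _ 53 94 6], head=3, tail=1, size=4
read(): buf=[11 _ _ _ 94 6], head=4, tail=1, size=3
read(): buf=[11 _ _ _ _ 6], head=5, tail=1, size=2
write(99): buf=[11 99 _ _ _ 6], head=5, tail=2, size=3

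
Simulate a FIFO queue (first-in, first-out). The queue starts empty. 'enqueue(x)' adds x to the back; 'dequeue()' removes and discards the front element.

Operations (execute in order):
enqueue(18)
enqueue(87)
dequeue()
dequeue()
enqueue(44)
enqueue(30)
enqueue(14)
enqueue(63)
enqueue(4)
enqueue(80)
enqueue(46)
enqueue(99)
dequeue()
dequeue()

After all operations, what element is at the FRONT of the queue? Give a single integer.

enqueue(18): queue = [18]
enqueue(87): queue = [18, 87]
dequeue(): queue = [87]
dequeue(): queue = []
enqueue(44): queue = [44]
enqueue(30): queue = [44, 30]
enqueue(14): queue = [44, 30, 14]
enqueue(63): queue = [44, 30, 14, 63]
enqueue(4): queue = [44, 30, 14, 63, 4]
enqueue(80): queue = [44, 30, 14, 63, 4, 80]
enqueue(46): queue = [44, 30, 14, 63, 4, 80, 46]
enqueue(99): queue = [44, 30, 14, 63, 4, 80, 46, 99]
dequeue(): queue = [30, 14, 63, 4, 80, 46, 99]
dequeue(): queue = [14, 63, 4, 80, 46, 99]

Answer: 14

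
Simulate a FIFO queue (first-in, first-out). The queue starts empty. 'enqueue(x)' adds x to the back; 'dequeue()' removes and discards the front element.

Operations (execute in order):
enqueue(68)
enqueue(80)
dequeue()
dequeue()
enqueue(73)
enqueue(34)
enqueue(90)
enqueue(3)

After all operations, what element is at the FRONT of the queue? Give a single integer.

enqueue(68): queue = [68]
enqueue(80): queue = [68, 80]
dequeue(): queue = [80]
dequeue(): queue = []
enqueue(73): queue = [73]
enqueue(34): queue = [73, 34]
enqueue(90): queue = [73, 34, 90]
enqueue(3): queue = [73, 34, 90, 3]

Answer: 73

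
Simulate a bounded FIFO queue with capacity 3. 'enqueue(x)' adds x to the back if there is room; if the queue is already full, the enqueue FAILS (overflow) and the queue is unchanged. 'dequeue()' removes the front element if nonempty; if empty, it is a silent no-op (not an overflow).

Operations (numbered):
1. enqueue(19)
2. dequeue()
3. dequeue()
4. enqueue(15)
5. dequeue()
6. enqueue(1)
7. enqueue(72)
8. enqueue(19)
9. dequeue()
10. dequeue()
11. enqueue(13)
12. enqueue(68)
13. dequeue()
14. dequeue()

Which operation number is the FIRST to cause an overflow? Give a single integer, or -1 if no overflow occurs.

1. enqueue(19): size=1
2. dequeue(): size=0
3. dequeue(): empty, no-op, size=0
4. enqueue(15): size=1
5. dequeue(): size=0
6. enqueue(1): size=1
7. enqueue(72): size=2
8. enqueue(19): size=3
9. dequeue(): size=2
10. dequeue(): size=1
11. enqueue(13): size=2
12. enqueue(68): size=3
13. dequeue(): size=2
14. dequeue(): size=1

Answer: -1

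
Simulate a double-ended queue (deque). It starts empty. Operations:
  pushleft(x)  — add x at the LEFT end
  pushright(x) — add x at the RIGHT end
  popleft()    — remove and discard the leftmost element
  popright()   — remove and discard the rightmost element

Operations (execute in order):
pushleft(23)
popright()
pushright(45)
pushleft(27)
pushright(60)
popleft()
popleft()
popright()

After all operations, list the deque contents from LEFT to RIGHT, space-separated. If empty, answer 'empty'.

Answer: empty

Derivation:
pushleft(23): [23]
popright(): []
pushright(45): [45]
pushleft(27): [27, 45]
pushright(60): [27, 45, 60]
popleft(): [45, 60]
popleft(): [60]
popright(): []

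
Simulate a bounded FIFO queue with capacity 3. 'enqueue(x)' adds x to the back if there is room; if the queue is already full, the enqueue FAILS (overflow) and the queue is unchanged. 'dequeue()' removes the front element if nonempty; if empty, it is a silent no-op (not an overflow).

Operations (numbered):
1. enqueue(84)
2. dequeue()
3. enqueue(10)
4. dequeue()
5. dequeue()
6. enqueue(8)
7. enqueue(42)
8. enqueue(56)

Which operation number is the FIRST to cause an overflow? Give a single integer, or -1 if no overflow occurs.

Answer: -1

Derivation:
1. enqueue(84): size=1
2. dequeue(): size=0
3. enqueue(10): size=1
4. dequeue(): size=0
5. dequeue(): empty, no-op, size=0
6. enqueue(8): size=1
7. enqueue(42): size=2
8. enqueue(56): size=3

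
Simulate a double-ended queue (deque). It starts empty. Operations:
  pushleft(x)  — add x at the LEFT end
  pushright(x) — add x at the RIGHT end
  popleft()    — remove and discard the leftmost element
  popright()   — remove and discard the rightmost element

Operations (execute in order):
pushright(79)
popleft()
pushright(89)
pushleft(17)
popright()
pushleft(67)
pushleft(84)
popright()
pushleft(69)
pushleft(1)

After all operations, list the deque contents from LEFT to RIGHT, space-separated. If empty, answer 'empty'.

Answer: 1 69 84 67

Derivation:
pushright(79): [79]
popleft(): []
pushright(89): [89]
pushleft(17): [17, 89]
popright(): [17]
pushleft(67): [67, 17]
pushleft(84): [84, 67, 17]
popright(): [84, 67]
pushleft(69): [69, 84, 67]
pushleft(1): [1, 69, 84, 67]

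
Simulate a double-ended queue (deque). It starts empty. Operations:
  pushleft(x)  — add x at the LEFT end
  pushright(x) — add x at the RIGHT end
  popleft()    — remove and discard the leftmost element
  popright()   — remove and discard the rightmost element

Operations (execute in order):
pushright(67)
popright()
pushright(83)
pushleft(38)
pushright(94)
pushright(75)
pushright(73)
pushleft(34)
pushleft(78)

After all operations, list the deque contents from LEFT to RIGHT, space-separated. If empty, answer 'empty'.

pushright(67): [67]
popright(): []
pushright(83): [83]
pushleft(38): [38, 83]
pushright(94): [38, 83, 94]
pushright(75): [38, 83, 94, 75]
pushright(73): [38, 83, 94, 75, 73]
pushleft(34): [34, 38, 83, 94, 75, 73]
pushleft(78): [78, 34, 38, 83, 94, 75, 73]

Answer: 78 34 38 83 94 75 73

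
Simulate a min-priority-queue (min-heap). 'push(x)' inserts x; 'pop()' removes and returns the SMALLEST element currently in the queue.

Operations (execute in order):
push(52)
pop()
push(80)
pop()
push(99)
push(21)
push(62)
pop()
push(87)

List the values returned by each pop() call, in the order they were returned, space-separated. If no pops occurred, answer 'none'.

Answer: 52 80 21

Derivation:
push(52): heap contents = [52]
pop() → 52: heap contents = []
push(80): heap contents = [80]
pop() → 80: heap contents = []
push(99): heap contents = [99]
push(21): heap contents = [21, 99]
push(62): heap contents = [21, 62, 99]
pop() → 21: heap contents = [62, 99]
push(87): heap contents = [62, 87, 99]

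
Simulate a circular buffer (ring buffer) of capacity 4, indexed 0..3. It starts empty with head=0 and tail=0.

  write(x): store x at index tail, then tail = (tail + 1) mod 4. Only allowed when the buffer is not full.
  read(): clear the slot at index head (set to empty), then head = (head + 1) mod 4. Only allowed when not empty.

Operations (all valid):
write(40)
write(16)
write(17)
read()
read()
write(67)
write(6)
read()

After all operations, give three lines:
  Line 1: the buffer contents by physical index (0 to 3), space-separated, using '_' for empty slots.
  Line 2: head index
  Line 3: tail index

Answer: 6 _ _ 67
3
1

Derivation:
write(40): buf=[40 _ _ _], head=0, tail=1, size=1
write(16): buf=[40 16 _ _], head=0, tail=2, size=2
write(17): buf=[40 16 17 _], head=0, tail=3, size=3
read(): buf=[_ 16 17 _], head=1, tail=3, size=2
read(): buf=[_ _ 17 _], head=2, tail=3, size=1
write(67): buf=[_ _ 17 67], head=2, tail=0, size=2
write(6): buf=[6 _ 17 67], head=2, tail=1, size=3
read(): buf=[6 _ _ 67], head=3, tail=1, size=2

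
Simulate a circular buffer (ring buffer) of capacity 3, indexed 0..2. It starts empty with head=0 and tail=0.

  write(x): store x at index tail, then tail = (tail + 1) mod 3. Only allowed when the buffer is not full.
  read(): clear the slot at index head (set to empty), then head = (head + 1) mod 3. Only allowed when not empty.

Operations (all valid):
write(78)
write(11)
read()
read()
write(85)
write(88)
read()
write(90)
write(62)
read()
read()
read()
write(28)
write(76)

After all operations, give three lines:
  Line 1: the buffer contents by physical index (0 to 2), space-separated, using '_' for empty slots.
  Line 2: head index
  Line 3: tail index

write(78): buf=[78 _ _], head=0, tail=1, size=1
write(11): buf=[78 11 _], head=0, tail=2, size=2
read(): buf=[_ 11 _], head=1, tail=2, size=1
read(): buf=[_ _ _], head=2, tail=2, size=0
write(85): buf=[_ _ 85], head=2, tail=0, size=1
write(88): buf=[88 _ 85], head=2, tail=1, size=2
read(): buf=[88 _ _], head=0, tail=1, size=1
write(90): buf=[88 90 _], head=0, tail=2, size=2
write(62): buf=[88 90 62], head=0, tail=0, size=3
read(): buf=[_ 90 62], head=1, tail=0, size=2
read(): buf=[_ _ 62], head=2, tail=0, size=1
read(): buf=[_ _ _], head=0, tail=0, size=0
write(28): buf=[28 _ _], head=0, tail=1, size=1
write(76): buf=[28 76 _], head=0, tail=2, size=2

Answer: 28 76 _
0
2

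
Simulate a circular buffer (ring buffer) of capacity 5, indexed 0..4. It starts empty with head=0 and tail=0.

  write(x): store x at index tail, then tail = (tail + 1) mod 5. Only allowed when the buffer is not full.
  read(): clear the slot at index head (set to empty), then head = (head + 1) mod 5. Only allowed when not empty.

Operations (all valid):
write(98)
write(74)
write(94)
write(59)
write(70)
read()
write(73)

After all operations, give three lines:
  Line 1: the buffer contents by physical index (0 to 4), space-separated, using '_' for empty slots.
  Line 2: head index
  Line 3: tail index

Answer: 73 74 94 59 70
1
1

Derivation:
write(98): buf=[98 _ _ _ _], head=0, tail=1, size=1
write(74): buf=[98 74 _ _ _], head=0, tail=2, size=2
write(94): buf=[98 74 94 _ _], head=0, tail=3, size=3
write(59): buf=[98 74 94 59 _], head=0, tail=4, size=4
write(70): buf=[98 74 94 59 70], head=0, tail=0, size=5
read(): buf=[_ 74 94 59 70], head=1, tail=0, size=4
write(73): buf=[73 74 94 59 70], head=1, tail=1, size=5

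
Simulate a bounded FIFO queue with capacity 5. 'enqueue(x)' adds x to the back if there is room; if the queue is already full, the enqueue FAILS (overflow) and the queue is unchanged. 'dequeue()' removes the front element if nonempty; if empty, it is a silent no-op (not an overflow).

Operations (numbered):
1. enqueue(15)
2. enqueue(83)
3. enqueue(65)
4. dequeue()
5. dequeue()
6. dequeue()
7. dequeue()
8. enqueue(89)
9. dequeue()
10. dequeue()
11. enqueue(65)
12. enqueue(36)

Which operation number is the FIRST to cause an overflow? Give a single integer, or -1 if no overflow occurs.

Answer: -1

Derivation:
1. enqueue(15): size=1
2. enqueue(83): size=2
3. enqueue(65): size=3
4. dequeue(): size=2
5. dequeue(): size=1
6. dequeue(): size=0
7. dequeue(): empty, no-op, size=0
8. enqueue(89): size=1
9. dequeue(): size=0
10. dequeue(): empty, no-op, size=0
11. enqueue(65): size=1
12. enqueue(36): size=2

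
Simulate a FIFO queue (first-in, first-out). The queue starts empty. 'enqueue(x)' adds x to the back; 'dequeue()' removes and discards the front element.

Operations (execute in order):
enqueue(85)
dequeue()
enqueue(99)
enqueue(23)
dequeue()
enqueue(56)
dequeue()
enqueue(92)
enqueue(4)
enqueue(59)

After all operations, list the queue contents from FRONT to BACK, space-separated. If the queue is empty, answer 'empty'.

Answer: 56 92 4 59

Derivation:
enqueue(85): [85]
dequeue(): []
enqueue(99): [99]
enqueue(23): [99, 23]
dequeue(): [23]
enqueue(56): [23, 56]
dequeue(): [56]
enqueue(92): [56, 92]
enqueue(4): [56, 92, 4]
enqueue(59): [56, 92, 4, 59]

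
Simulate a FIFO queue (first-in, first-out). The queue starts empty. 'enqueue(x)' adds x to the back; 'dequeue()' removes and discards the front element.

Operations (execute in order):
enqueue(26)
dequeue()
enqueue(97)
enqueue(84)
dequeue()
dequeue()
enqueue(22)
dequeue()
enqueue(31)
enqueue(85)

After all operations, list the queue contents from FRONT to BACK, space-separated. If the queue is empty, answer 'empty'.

enqueue(26): [26]
dequeue(): []
enqueue(97): [97]
enqueue(84): [97, 84]
dequeue(): [84]
dequeue(): []
enqueue(22): [22]
dequeue(): []
enqueue(31): [31]
enqueue(85): [31, 85]

Answer: 31 85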